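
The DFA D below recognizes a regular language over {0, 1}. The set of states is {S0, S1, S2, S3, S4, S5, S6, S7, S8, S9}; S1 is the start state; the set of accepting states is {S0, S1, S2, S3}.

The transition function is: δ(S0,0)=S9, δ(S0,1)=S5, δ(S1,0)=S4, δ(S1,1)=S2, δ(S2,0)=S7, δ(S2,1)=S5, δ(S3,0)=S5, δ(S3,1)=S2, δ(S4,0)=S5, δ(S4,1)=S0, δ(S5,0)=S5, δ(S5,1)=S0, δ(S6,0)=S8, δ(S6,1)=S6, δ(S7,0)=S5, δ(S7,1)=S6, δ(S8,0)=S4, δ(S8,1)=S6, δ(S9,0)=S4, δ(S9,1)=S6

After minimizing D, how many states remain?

5

States {S3} cannot be reached from the start state, so discard them.
P0 = {S0,S1,S2} | {S4,S5,S6,S7,S8,S9}.
Split {S0,S1,S2} by δ(·,1) → {S0,S2} and {S1}.
On input 1, block {S4,S5,S6,S7,S8,S9} splits into {S6,S7,S8,S9} and {S4,S5}.
On input 0, block {S6,S7,S8,S9} splits into {S7,S8,S9} and {S6}.
Stable partition: {S0,S2} | {S7,S8,S9} | {S1} | {S4,S5} | {S6} — 5 equivalence classes.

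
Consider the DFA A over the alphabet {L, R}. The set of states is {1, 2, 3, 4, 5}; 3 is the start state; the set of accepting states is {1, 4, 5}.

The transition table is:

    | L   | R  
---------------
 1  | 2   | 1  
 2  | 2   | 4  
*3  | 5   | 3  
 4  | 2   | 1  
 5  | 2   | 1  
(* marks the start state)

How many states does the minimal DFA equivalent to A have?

3

Start with accepting vs non-accepting: {1,4,5} | {2,3}.
Refine {2,3} on symbol L: members go to different blocks, giving {2} and {3}.
The partition is now stable with 3 blocks: {1,4,5} | {2} | {3}.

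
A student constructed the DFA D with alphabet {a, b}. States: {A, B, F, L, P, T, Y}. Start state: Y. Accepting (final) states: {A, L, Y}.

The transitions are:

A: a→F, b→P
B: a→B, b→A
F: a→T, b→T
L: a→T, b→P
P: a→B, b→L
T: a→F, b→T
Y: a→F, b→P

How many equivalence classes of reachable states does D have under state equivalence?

3

Every state is reachable, so we keep all 7.
P0 = {A,L,Y} | {B,F,P,T}.
On input b, block {B,F,P,T} splits into {B,P} and {F,T}.
Stable partition: {A,L,Y} | {B,P} | {F,T} — 3 equivalence classes.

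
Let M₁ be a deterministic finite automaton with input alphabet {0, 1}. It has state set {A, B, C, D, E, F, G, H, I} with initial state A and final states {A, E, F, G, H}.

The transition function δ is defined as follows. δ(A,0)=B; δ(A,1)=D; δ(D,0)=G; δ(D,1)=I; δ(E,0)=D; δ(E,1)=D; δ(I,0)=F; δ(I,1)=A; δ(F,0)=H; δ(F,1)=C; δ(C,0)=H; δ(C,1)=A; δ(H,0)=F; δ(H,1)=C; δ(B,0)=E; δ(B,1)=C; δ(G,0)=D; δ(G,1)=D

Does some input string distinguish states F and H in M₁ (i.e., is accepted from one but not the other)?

No

Every state is reachable, so we keep all 9.
Initial partition by acceptance: {A,E,F,G,H} | {B,C,D,I}.
Split {A,E,F,G,H} by δ(·,0) → {A,E,G} and {F,H}.
Split {B,C,D,I} by δ(·,0) → {B,D} and {C,I}.
The partition is now stable with 4 blocks: {A,E,G} | {B,D} | {F,H} | {C,I}.
F and H lie in the same block of the stable partition, so they are equivalent — no string distinguishes them.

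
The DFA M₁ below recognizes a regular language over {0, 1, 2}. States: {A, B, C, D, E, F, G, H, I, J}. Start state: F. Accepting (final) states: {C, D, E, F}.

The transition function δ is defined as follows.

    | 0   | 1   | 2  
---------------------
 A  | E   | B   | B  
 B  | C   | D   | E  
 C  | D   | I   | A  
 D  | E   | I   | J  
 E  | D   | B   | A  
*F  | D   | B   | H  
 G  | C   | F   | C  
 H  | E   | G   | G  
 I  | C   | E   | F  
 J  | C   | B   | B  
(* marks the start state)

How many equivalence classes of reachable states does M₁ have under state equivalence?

All states are reachable from the start state.
Initial partition by acceptance: {C,D,E,F} | {A,B,G,H,I,J}.
Split {A,B,G,H,I,J} by δ(·,1) → {A,H,J} and {B,G,I}.
Stable partition: {C,D,E,F} | {A,H,J} | {B,G,I} — 3 equivalence classes.

3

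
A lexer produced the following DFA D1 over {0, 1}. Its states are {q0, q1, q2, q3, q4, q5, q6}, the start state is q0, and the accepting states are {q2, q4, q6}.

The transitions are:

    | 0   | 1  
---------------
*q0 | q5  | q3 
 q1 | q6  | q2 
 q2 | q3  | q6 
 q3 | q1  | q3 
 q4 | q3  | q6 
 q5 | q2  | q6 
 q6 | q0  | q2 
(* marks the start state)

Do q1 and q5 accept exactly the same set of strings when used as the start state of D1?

Yes

States {q4} cannot be reached from the start state, so discard them.
P0 = {q2,q6} | {q0,q1,q3,q5}.
On input 0, block {q0,q1,q3,q5} splits into {q0,q3} and {q1,q5}.
No further refinement is possible. Final partition (3 blocks): {q2,q6} | {q0,q3} | {q1,q5}.
q1 and q5 lie in the same block of the stable partition, so they are equivalent — no string distinguishes them.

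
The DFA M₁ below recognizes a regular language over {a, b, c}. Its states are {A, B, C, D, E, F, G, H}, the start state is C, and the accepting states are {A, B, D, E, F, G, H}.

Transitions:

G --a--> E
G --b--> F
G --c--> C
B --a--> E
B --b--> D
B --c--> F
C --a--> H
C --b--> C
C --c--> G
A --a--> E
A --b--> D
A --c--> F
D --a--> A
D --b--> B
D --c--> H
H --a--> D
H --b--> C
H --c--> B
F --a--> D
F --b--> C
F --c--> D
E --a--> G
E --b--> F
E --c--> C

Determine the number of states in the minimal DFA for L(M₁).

6

All states are reachable from the start state.
P0 = {A,B,D,E,F,G,H} | {C}.
Split {A,B,D,E,F,G,H} by δ(·,b) → {A,B,D,E,G} and {F,H}.
Split {A,B,D,E,G} by δ(·,b) → {A,B,D} and {E,G}.
Split {A,B,D} by δ(·,a) → {A,B} and {D}.
Refine {F,H} on symbol c: members go to different blocks, giving {F} and {H}.
Stable partition: {A,B} | {C} | {F} | {E,G} | {D} | {H} — 6 equivalence classes.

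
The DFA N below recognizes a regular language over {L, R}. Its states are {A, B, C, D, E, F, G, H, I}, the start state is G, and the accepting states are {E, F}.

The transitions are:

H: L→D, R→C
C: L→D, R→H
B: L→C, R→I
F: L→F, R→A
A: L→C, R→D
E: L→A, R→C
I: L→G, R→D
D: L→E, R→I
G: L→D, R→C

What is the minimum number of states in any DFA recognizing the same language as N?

States {B,F} cannot be reached from the start state, so discard them.
Start with accepting vs non-accepting: {E} | {A,C,D,G,H,I}.
On input L, block {A,C,D,G,H,I} splits into {A,C,G,H,I} and {D}.
Split {A,C,G,H,I} by δ(·,L) → {C,G,H} and {A,I}.
Stable partition: {E} | {C,G,H} | {D} | {A,I} — 4 equivalence classes.

4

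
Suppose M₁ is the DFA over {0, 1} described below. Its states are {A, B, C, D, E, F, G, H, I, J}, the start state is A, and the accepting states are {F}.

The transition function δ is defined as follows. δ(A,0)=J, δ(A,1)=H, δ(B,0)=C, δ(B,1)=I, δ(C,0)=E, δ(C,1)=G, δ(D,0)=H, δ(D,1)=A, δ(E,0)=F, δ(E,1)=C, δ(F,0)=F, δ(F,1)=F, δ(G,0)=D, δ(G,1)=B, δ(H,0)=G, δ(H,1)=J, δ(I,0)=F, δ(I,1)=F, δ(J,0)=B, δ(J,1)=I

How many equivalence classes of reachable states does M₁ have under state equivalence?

10

Every state is reachable, so we keep all 10.
Start with accepting vs non-accepting: {F} | {A,B,C,D,E,G,H,I,J}.
Refine {A,B,C,D,E,G,H,I,J} on symbol 0: members go to different blocks, giving {A,B,C,D,G,H,J} and {E,I}.
Refine {A,B,C,D,G,H,J} on symbol 0: members go to different blocks, giving {A,B,D,G,H,J} and {C}.
Split {A,B,D,G,H,J} by δ(·,0) → {A,D,G,H,J} and {B}.
Refine {A,D,G,H,J} on symbol 0: members go to different blocks, giving {A,D,G,H} and {J}.
Split {A,D,G,H} by δ(·,0) → {D,G,H} and {A}.
Split {D,G,H} by δ(·,1) → {D} and {G} and {H}.
Refine {E,I} on symbol 1: members go to different blocks, giving {E} and {I}.
Stable partition: {F} | {D} | {E} | {C} | {B} | {J} | {A} | {G} | {H} | {I} — 10 equivalence classes.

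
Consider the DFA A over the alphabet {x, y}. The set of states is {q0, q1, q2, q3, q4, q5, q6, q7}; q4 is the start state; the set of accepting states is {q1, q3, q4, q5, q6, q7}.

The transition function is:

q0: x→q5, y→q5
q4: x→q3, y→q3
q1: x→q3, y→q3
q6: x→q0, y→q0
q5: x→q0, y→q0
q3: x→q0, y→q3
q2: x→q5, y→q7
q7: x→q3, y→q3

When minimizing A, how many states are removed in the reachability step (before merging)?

4

No path from q4 leads to q1, q2, q6, q7; the other 4 states are all reachable.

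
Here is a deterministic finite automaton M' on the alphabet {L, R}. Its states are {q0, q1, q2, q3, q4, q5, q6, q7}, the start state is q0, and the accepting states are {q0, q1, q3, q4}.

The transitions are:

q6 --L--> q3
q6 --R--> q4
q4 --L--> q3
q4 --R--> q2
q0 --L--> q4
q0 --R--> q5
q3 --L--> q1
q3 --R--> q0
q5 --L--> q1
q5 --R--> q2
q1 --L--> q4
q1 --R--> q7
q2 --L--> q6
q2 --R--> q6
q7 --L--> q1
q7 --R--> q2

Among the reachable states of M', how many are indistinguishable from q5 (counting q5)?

Initial partition by acceptance: {q0,q1,q3,q4} | {q2,q5,q6,q7}.
Split {q0,q1,q3,q4} by δ(·,R) → {q0,q1,q4} and {q3}.
Split {q0,q1,q4} by δ(·,L) → {q0,q1} and {q4}.
On input L, block {q2,q5,q6,q7} splits into {q5,q7} and {q2} and {q6}.
No further refinement is possible. Final partition (6 blocks): {q0,q1} | {q5,q7} | {q3} | {q4} | {q2} | {q6}.
The equivalence class containing q5 is {q5,q7}, of size 2.

2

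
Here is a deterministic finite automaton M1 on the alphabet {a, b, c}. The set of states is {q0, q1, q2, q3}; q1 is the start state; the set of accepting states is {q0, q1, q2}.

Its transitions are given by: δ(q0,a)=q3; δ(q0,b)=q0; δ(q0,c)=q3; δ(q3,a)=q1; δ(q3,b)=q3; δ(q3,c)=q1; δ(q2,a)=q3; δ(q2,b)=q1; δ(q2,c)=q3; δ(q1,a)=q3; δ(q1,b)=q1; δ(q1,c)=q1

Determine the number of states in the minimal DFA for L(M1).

2

States {q0,q2} cannot be reached from the start state, so discard them.
Start with accepting vs non-accepting: {q1} | {q3}.
Stable partition: {q1} | {q3} — 2 equivalence classes.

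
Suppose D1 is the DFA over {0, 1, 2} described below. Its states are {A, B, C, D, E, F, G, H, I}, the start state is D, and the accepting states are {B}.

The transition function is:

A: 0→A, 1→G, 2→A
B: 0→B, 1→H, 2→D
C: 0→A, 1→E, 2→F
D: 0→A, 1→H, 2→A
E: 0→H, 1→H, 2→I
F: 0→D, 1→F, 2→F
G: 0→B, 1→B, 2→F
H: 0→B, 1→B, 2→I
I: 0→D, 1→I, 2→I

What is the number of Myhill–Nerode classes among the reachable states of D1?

4

First remove the unreachable states {C,E}; 7 states remain.
P0 = {B} | {A,D,F,G,H,I}.
On input 0, block {A,D,F,G,H,I} splits into {A,D,F,I} and {G,H}.
Split {A,D,F,I} by δ(·,1) → {A,D} and {F,I}.
No further refinement is possible. Final partition (4 blocks): {B} | {A,D} | {G,H} | {F,I}.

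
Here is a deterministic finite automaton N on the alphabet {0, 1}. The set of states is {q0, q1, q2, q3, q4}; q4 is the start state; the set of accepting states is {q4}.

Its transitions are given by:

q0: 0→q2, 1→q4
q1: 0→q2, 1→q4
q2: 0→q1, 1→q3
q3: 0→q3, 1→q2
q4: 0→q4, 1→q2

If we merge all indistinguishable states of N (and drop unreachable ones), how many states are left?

4

First remove the unreachable states {q0}; 4 states remain.
P0 = {q4} | {q1,q2,q3}.
On input 1, block {q1,q2,q3} splits into {q2,q3} and {q1}.
Refine {q2,q3} on symbol 0: members go to different blocks, giving {q2} and {q3}.
No further refinement is possible. Final partition (4 blocks): {q4} | {q2} | {q1} | {q3}.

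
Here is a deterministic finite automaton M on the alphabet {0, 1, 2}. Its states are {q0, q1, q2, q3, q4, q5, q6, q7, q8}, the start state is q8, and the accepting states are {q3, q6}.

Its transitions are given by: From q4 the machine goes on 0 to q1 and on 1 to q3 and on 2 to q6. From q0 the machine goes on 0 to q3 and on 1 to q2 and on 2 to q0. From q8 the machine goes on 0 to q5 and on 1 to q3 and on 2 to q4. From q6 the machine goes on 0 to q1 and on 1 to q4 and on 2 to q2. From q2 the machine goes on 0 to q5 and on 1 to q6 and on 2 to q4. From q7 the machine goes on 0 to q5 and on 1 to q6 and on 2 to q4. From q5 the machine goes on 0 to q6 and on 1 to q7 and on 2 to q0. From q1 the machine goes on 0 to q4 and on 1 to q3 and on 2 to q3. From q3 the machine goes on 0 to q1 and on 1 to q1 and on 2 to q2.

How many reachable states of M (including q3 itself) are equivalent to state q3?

2

Every state is reachable, so we keep all 9.
Initial partition by acceptance: {q3,q6} | {q0,q1,q2,q4,q5,q7,q8}.
Split {q0,q1,q2,q4,q5,q7,q8} by δ(·,0) → {q1,q2,q4,q7,q8} and {q0,q5}.
Split {q1,q2,q4,q7,q8} by δ(·,0) → {q2,q7,q8} and {q1,q4}.
No further refinement is possible. Final partition (4 blocks): {q3,q6} | {q2,q7,q8} | {q0,q5} | {q1,q4}.
The equivalence class containing q3 is {q3,q6}, of size 2.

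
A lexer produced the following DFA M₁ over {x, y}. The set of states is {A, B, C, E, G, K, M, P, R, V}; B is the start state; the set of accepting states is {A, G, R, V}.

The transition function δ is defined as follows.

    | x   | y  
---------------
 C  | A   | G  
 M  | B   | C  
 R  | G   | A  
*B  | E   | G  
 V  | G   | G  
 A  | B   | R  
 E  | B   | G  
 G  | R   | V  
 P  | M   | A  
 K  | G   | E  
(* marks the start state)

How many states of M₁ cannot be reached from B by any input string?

Starting at B and following transitions, the reachable set is {A, B, E, G, R, V}. That leaves C, K, M, P unreachable — 4 in total.

4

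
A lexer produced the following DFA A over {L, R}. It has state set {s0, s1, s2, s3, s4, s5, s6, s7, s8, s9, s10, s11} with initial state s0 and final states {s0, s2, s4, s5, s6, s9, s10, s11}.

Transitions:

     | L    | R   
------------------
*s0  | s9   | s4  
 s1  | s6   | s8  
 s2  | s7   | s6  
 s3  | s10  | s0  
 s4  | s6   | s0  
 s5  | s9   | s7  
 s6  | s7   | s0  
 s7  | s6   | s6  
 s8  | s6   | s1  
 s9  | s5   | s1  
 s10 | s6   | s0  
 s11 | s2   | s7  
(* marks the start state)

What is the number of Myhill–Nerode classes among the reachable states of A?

7

Reachable states from the start: {s0,s1,s4,s5,s6,s7,s8,s9}. Unreachable: {s2,s3,s10,s11} — drop them.
Start with accepting vs non-accepting: {s0,s4,s5,s6,s9} | {s1,s7,s8}.
On input L, block {s0,s4,s5,s6,s9} splits into {s0,s4,s5,s9} and {s6}.
Split {s0,s4,s5,s9} by δ(·,L) → {s0,s5,s9} and {s4}.
Refine {s0,s5,s9} on symbol R: members go to different blocks, giving {s5,s9} and {s0}.
Split {s1,s7,s8} by δ(·,R) → {s1,s8} and {s7}.
Refine {s5,s9} on symbol R: members go to different blocks, giving {s5} and {s9}.
No further refinement is possible. Final partition (7 blocks): {s5} | {s1,s8} | {s6} | {s4} | {s0} | {s7} | {s9}.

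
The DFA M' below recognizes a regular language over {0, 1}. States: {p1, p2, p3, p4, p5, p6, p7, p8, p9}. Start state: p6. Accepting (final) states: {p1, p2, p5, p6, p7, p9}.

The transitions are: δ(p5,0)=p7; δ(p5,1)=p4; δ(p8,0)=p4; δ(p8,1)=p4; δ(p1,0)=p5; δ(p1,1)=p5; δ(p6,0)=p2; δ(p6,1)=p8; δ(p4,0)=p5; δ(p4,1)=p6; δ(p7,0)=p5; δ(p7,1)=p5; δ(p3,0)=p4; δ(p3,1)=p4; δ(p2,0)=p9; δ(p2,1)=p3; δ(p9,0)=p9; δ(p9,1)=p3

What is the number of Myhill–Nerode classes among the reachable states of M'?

5

States {p1} cannot be reached from the start state, so discard them.
Start with accepting vs non-accepting: {p2,p5,p6,p7,p9} | {p3,p4,p8}.
On input 1, block {p2,p5,p6,p7,p9} splits into {p2,p5,p6,p9} and {p7}.
On input 0, block {p2,p5,p6,p9} splits into {p2,p6,p9} and {p5}.
Split {p3,p4,p8} by δ(·,0) → {p3,p8} and {p4}.
No further refinement is possible. Final partition (5 blocks): {p2,p6,p9} | {p3,p8} | {p7} | {p5} | {p4}.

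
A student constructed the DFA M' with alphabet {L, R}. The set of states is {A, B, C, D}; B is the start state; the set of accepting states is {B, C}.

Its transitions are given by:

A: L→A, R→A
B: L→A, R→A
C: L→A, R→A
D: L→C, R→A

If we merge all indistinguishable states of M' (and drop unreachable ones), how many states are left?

2

First remove the unreachable states {C,D}; 2 states remain.
Start with accepting vs non-accepting: {B} | {A}.
No further refinement is possible. Final partition (2 blocks): {B} | {A}.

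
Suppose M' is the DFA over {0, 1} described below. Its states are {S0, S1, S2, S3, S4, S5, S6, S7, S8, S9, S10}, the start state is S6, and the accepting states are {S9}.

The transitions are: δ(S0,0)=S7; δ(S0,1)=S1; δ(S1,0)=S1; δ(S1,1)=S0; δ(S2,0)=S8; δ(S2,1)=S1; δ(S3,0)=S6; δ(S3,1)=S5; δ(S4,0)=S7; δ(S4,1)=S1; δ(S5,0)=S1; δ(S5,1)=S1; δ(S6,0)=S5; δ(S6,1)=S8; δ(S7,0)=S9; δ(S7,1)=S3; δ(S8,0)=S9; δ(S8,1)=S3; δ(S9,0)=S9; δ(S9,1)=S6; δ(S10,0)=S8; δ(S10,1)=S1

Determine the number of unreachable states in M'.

3

Starting at S6 and following transitions, the reachable set is {S0, S1, S3, S5, S6, S7, S8, S9}. That leaves S2, S4, S10 unreachable — 3 in total.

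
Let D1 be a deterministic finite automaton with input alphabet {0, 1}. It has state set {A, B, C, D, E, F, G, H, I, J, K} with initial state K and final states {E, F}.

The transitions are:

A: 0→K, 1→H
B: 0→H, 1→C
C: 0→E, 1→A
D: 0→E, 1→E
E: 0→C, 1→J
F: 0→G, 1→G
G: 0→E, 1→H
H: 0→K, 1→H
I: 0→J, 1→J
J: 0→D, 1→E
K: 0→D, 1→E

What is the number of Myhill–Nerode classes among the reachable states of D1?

States {B,F,G,I} cannot be reached from the start state, so discard them.
Initial partition by acceptance: {E} | {A,C,D,H,J,K}.
Refine {A,C,D,H,J,K} on symbol 0: members go to different blocks, giving {A,H,J,K} and {C,D}.
On input 0, block {A,H,J,K} splits into {A,H} and {J,K}.
Split {C,D} by δ(·,1) → {C} and {D}.
The partition is now stable with 5 blocks: {E} | {A,H} | {C} | {J,K} | {D}.

5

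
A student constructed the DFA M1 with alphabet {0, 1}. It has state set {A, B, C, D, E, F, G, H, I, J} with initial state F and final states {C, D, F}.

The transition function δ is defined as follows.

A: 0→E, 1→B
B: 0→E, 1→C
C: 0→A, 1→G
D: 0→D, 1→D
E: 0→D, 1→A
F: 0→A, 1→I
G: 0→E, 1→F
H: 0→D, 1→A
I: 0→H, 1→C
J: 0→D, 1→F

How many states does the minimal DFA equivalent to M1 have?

5

Reachable states from the start: {A,B,C,D,E,F,G,H,I}. Unreachable: {J} — drop them.
P0 = {C,D,F} | {A,B,E,G,H,I}.
Split {C,D,F} by δ(·,0) → {C,F} and {D}.
Split {A,B,E,G,H,I} by δ(·,0) → {A,B,G,I} and {E,H}.
Refine {A,B,G,I} on symbol 1: members go to different blocks, giving {B,G,I} and {A}.
Stable partition: {C,F} | {B,G,I} | {D} | {E,H} | {A} — 5 equivalence classes.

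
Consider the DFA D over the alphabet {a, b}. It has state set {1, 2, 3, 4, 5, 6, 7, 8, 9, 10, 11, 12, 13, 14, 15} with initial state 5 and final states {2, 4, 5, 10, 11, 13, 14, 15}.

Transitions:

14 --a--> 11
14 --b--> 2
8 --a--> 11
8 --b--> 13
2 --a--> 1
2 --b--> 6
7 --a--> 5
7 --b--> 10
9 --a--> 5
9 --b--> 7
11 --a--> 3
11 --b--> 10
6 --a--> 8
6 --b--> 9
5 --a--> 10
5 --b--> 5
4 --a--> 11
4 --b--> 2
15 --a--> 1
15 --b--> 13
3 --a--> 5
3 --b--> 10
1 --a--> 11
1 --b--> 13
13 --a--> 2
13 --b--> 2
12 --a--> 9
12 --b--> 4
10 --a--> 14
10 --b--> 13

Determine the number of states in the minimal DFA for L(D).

Reachable states from the start: {1,2,3,5,6,7,8,9,10,11,13,14}. Unreachable: {4,12,15} — drop them.
Start with accepting vs non-accepting: {2,5,10,11,13,14} | {1,3,6,7,8,9}.
On input a, block {2,5,10,11,13,14} splits into {5,10,13,14} and {2,11}.
Split {5,10,13,14} by δ(·,a) → {5,10} and {13,14}.
Refine {5,10} on symbol a: members go to different blocks, giving {5} and {10}.
Split {1,3,6,7,8,9} by δ(·,a) → {3,7,9} and {1,8} and {6}.
On input b, block {3,7,9} splits into {3,7} and {9}.
Split {2,11} by δ(·,a) → {2} and {11}.
On input a, block {13,14} splits into {13} and {14}.
Stable partition: {5} | {3,7} | {2} | {13} | {10} | {1,8} | {6} | {9} | {11} | {14} — 10 equivalence classes.

10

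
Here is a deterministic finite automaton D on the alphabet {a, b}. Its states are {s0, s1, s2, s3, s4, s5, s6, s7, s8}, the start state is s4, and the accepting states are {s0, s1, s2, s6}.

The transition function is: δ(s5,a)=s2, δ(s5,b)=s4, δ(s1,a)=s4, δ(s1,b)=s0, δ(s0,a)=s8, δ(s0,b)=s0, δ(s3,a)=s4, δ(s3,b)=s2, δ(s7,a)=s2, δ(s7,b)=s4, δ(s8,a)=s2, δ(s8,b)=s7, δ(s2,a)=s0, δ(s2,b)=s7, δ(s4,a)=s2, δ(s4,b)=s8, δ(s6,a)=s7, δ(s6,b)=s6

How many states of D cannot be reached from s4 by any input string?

4

No path from s4 leads to s1, s3, s5, s6; the other 5 states are all reachable.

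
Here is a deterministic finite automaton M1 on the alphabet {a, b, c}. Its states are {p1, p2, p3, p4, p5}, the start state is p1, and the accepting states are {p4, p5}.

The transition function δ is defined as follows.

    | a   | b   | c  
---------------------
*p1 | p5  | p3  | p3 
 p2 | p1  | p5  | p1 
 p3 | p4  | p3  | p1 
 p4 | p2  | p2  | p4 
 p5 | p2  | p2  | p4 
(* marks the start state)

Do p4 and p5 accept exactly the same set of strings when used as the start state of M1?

Yes

Initial partition by acceptance: {p4,p5} | {p1,p2,p3}.
Refine {p1,p2,p3} on symbol a: members go to different blocks, giving {p1,p3} and {p2}.
The partition is now stable with 3 blocks: {p4,p5} | {p1,p3} | {p2}.
p4 and p5 lie in the same block of the stable partition, so they are equivalent — no string distinguishes them.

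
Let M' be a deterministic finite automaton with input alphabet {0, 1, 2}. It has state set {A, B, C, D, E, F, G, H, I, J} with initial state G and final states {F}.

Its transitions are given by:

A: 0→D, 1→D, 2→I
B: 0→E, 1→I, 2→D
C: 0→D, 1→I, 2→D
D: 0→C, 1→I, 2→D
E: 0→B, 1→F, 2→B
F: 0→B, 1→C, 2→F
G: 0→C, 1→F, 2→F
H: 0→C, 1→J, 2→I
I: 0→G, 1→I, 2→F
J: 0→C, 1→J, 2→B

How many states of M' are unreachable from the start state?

3

BFS from G reaches {B, C, D, E, F, G, I}; the 3 state(s) A, H, J are never visited.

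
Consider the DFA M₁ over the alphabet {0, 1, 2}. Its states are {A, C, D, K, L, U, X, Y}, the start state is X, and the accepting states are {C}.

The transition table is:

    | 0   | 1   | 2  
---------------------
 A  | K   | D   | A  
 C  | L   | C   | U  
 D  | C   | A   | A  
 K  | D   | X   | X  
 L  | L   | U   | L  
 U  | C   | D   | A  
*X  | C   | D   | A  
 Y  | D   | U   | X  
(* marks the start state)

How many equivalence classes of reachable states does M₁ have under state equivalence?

6

States {Y} cannot be reached from the start state, so discard them.
Start with accepting vs non-accepting: {C} | {A,D,K,L,U,X}.
On input 0, block {A,D,K,L,U,X} splits into {A,K,L} and {D,U,X}.
Refine {A,K,L} on symbol 0: members go to different blocks, giving {A,L} and {K}.
On input 0, block {A,L} splits into {L} and {A}.
Split {D,U,X} by δ(·,1) → {U,X} and {D}.
The partition is now stable with 6 blocks: {C} | {L} | {U,X} | {K} | {A} | {D}.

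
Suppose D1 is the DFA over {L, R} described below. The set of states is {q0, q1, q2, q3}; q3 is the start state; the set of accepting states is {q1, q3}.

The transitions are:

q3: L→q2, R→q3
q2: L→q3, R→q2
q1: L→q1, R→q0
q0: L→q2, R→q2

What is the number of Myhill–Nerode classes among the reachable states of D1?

2

States {q0,q1} cannot be reached from the start state, so discard them.
Initial partition by acceptance: {q3} | {q2}.
No further refinement is possible. Final partition (2 blocks): {q3} | {q2}.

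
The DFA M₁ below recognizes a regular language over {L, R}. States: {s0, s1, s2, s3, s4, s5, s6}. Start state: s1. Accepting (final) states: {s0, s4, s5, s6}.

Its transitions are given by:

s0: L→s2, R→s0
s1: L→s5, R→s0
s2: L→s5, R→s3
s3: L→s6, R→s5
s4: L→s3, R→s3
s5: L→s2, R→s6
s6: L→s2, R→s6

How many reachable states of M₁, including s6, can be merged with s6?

States {s4} cannot be reached from the start state, so discard them.
Start with accepting vs non-accepting: {s0,s5,s6} | {s1,s2,s3}.
Split {s1,s2,s3} by δ(·,R) → {s1,s3} and {s2}.
The partition is now stable with 3 blocks: {s0,s5,s6} | {s1,s3} | {s2}.
The equivalence class containing s6 is {s0,s5,s6}, of size 3.

3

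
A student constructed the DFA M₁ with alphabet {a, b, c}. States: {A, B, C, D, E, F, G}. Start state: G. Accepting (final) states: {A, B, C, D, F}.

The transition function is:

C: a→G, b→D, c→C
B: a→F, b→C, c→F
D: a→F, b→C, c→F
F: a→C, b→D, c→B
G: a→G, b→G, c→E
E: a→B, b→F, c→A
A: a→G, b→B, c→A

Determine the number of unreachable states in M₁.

0

A breadth-first search from the start state visits every state.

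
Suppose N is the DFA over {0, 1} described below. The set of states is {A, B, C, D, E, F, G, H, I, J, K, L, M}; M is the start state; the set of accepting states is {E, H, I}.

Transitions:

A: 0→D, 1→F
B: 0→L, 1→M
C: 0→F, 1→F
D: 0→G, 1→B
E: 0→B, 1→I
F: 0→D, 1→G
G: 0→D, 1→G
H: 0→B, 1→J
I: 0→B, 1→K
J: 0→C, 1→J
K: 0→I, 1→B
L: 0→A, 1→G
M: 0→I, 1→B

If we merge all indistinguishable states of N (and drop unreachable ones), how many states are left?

6

Reachable states from the start: {A,B,D,F,G,I,K,L,M}. Unreachable: {C,E,H,J} — drop them.
Initial partition by acceptance: {I} | {A,B,D,F,G,K,L,M}.
Refine {A,B,D,F,G,K,L,M} on symbol 0: members go to different blocks, giving {A,B,D,F,G,L} and {K,M}.
Refine {A,B,D,F,G,L} on symbol 1: members go to different blocks, giving {A,D,F,G,L} and {B}.
Refine {A,D,F,G,L} on symbol 1: members go to different blocks, giving {A,F,G,L} and {D}.
On input 0, block {A,F,G,L} splits into {A,F,G} and {L}.
Stable partition: {I} | {A,F,G} | {K,M} | {B} | {D} | {L} — 6 equivalence classes.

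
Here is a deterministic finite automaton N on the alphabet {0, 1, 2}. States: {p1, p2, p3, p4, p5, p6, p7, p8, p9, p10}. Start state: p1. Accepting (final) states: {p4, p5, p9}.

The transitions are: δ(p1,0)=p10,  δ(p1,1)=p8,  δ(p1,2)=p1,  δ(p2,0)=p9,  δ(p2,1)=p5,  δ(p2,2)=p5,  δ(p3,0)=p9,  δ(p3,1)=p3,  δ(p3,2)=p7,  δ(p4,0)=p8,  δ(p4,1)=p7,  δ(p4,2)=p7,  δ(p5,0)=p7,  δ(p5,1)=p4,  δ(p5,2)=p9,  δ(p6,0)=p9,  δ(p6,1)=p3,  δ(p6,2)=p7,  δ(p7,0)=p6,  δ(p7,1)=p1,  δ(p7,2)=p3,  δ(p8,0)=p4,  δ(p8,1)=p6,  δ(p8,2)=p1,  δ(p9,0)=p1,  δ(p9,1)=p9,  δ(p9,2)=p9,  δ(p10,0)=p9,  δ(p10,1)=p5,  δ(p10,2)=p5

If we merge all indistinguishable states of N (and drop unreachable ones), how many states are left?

States {p2} cannot be reached from the start state, so discard them.
Initial partition by acceptance: {p4,p5,p9} | {p1,p3,p6,p7,p8,p10}.
Refine {p4,p5,p9} on symbol 1: members go to different blocks, giving {p5,p9} and {p4}.
Refine {p5,p9} on symbol 1: members go to different blocks, giving {p5} and {p9}.
On input 0, block {p1,p3,p6,p7,p8,p10} splits into {p3,p6,p10} and {p1,p7} and {p8}.
Split {p3,p6,p10} by δ(·,1) → {p3,p6} and {p10}.
On input 0, block {p1,p7} splits into {p1} and {p7}.
Stable partition: {p5} | {p3,p6} | {p4} | {p9} | {p1} | {p8} | {p10} | {p7} — 8 equivalence classes.

8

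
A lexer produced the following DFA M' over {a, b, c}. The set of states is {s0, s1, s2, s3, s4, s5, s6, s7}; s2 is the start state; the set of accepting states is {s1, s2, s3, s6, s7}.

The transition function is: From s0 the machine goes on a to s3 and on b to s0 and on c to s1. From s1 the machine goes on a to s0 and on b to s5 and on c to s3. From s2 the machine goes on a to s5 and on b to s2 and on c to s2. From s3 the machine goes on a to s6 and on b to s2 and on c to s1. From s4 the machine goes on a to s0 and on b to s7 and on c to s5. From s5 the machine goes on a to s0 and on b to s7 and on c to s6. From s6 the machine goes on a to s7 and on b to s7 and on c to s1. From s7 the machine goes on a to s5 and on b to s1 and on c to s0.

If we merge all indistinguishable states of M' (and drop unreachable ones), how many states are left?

7

States {s4} cannot be reached from the start state, so discard them.
P0 = {s1,s2,s3,s6,s7} | {s0,s5}.
On input a, block {s1,s2,s3,s6,s7} splits into {s1,s2,s7} and {s3,s6}.
Refine {s1,s2,s7} on symbol b: members go to different blocks, giving {s2,s7} and {s1}.
Split {s2,s7} by δ(·,b) → {s2} and {s7}.
On input a, block {s0,s5} splits into {s0} and {s5}.
Split {s3,s6} by δ(·,a) → {s3} and {s6}.
Stable partition: {s2} | {s0} | {s3} | {s1} | {s7} | {s5} | {s6} — 7 equivalence classes.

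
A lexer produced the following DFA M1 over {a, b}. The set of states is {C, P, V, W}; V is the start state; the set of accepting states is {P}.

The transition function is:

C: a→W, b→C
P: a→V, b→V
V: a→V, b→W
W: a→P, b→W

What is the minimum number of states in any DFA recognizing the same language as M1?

States {C} cannot be reached from the start state, so discard them.
Start with accepting vs non-accepting: {P} | {V,W}.
On input a, block {V,W} splits into {V} and {W}.
Stable partition: {P} | {V} | {W} — 3 equivalence classes.

3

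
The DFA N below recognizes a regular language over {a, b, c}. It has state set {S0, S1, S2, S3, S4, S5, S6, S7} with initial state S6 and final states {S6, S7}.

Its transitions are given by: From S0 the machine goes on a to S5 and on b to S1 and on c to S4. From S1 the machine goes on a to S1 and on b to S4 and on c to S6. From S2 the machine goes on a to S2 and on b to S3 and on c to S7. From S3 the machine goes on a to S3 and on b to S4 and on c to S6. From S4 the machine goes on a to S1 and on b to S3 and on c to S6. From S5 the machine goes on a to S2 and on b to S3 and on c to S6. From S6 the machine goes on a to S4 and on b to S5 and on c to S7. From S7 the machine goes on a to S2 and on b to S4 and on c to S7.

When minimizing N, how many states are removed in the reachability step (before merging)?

1

BFS from S6 reaches {S1, S2, S3, S4, S5, S6, S7}; the 1 state(s) S0 are never visited.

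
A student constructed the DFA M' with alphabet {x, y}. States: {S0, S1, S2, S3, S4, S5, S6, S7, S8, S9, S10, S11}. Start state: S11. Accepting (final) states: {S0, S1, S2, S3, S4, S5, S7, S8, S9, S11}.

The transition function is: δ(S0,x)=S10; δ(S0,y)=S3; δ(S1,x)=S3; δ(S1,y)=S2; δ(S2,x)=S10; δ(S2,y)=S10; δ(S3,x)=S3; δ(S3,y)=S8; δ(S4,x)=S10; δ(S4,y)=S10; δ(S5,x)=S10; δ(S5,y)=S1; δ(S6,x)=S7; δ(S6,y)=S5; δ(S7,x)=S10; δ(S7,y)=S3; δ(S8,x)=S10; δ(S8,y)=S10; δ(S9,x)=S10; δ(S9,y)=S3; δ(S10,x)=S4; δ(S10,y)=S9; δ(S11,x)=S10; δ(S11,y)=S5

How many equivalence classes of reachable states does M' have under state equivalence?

States {S0,S6,S7} cannot be reached from the start state, so discard them.
P0 = {S1,S2,S3,S4,S5,S8,S9,S11} | {S10}.
Refine {S1,S2,S3,S4,S5,S8,S9,S11} on symbol x: members go to different blocks, giving {S2,S4,S5,S8,S9,S11} and {S1,S3}.
On input y, block {S2,S4,S5,S8,S9,S11} splits into {S2,S4,S8} and {S5,S9} and {S11}.
The partition is now stable with 5 blocks: {S2,S4,S8} | {S10} | {S1,S3} | {S5,S9} | {S11}.

5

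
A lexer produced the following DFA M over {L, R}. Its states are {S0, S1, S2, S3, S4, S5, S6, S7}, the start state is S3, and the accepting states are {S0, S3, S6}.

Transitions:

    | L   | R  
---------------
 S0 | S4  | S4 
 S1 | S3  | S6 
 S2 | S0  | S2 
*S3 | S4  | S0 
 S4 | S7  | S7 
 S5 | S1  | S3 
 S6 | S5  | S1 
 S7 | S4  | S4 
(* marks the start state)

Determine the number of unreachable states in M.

Starting at S3 and following transitions, the reachable set is {S0, S3, S4, S7}. That leaves S1, S2, S5, S6 unreachable — 4 in total.

4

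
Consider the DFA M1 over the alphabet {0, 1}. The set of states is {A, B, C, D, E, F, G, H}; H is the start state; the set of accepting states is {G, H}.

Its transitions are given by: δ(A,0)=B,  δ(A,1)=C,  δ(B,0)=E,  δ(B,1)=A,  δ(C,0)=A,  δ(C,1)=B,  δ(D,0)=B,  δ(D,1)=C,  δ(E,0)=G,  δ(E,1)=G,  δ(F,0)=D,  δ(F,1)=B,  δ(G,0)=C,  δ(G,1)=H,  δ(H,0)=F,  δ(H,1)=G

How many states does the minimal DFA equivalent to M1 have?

Every state is reachable, so we keep all 8.
Start with accepting vs non-accepting: {G,H} | {A,B,C,D,E,F}.
On input 0, block {A,B,C,D,E,F} splits into {A,B,C,D,F} and {E}.
On input 0, block {A,B,C,D,F} splits into {A,C,D,F} and {B}.
Split {A,C,D,F} by δ(·,0) → {A,D} and {C,F}.
Stable partition: {G,H} | {A,D} | {E} | {B} | {C,F} — 5 equivalence classes.

5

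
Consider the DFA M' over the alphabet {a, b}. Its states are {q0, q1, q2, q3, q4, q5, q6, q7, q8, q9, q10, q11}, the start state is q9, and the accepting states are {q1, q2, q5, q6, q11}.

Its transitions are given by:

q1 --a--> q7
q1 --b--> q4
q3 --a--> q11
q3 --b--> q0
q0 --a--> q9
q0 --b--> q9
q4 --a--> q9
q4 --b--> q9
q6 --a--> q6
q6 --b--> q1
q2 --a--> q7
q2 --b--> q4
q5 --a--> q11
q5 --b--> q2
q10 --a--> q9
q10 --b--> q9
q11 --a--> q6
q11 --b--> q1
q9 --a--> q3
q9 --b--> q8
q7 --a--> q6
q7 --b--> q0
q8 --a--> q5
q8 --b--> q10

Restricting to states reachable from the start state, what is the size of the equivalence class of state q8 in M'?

P0 = {q1,q2,q5,q6,q11} | {q0,q3,q4,q7,q8,q9,q10}.
Split {q1,q2,q5,q6,q11} by δ(·,a) → {q5,q6,q11} and {q1,q2}.
Refine {q0,q3,q4,q7,q8,q9,q10} on symbol a: members go to different blocks, giving {q0,q4,q9,q10} and {q3,q7,q8}.
On input a, block {q0,q4,q9,q10} splits into {q0,q4,q10} and {q9}.
Stable partition: {q5,q6,q11} | {q0,q4,q10} | {q1,q2} | {q3,q7,q8} | {q9} — 5 equivalence classes.
The equivalence class containing q8 is {q3,q7,q8}, of size 3.

3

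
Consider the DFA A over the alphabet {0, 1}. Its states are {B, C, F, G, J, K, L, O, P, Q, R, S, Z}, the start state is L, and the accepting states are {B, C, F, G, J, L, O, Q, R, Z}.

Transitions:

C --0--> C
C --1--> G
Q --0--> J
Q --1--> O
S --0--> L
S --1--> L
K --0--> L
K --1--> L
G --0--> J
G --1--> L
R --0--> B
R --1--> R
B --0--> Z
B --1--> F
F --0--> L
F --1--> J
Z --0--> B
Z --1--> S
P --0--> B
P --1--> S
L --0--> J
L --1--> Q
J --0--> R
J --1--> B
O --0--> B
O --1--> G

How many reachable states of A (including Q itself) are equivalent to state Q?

Reachable states from the start: {B,F,G,J,L,O,Q,R,S,Z}. Unreachable: {C,K,P} — drop them.
P0 = {B,F,G,J,L,O,Q,R,Z} | {S}.
On input 1, block {B,F,G,J,L,O,Q,R,Z} splits into {B,F,G,J,L,O,Q,R} and {Z}.
On input 0, block {B,F,G,J,L,O,Q,R} splits into {F,G,J,L,O,Q,R} and {B}.
On input 0, block {F,G,J,L,O,Q,R} splits into {F,G,J,L,Q} and {O,R}.
On input 0, block {F,G,J,L,Q} splits into {F,G,L,Q} and {J}.
On input 0, block {F,G,L,Q} splits into {G,L,Q} and {F}.
Split {G,L,Q} by δ(·,1) → {G,L} and {Q}.
On input 1, block {G,L} splits into {L} and {G}.
Split {O,R} by δ(·,1) → {R} and {O}.
No further refinement is possible. Final partition (10 blocks): {L} | {S} | {Z} | {B} | {R} | {J} | {F} | {Q} | {G} | {O}.
The equivalence class containing Q is {Q}, of size 1.

1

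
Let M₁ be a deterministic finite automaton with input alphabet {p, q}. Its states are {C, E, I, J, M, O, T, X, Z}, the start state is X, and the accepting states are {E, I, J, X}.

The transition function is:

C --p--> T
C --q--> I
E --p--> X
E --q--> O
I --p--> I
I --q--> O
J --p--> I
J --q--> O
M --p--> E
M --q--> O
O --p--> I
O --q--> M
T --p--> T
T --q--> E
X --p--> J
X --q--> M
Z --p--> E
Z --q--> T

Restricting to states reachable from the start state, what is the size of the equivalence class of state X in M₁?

4

States {C,T,Z} cannot be reached from the start state, so discard them.
Initial partition by acceptance: {E,I,J,X} | {M,O}.
No further refinement is possible. Final partition (2 blocks): {E,I,J,X} | {M,O}.
State X belongs to the block {E,I,J,X}, which has 4 states.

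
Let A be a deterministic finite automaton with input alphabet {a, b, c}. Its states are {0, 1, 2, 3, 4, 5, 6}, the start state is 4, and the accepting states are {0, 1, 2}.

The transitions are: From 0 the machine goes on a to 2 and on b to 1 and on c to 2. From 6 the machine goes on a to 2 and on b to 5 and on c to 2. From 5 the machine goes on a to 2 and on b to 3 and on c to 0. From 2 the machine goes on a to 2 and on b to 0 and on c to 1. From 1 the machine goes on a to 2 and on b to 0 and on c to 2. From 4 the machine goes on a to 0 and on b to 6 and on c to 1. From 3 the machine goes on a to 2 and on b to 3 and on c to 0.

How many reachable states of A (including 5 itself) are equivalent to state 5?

4

All states are reachable from the start state.
Start with accepting vs non-accepting: {0,1,2} | {3,4,5,6}.
Stable partition: {0,1,2} | {3,4,5,6} — 2 equivalence classes.
The equivalence class containing 5 is {3,4,5,6}, of size 4.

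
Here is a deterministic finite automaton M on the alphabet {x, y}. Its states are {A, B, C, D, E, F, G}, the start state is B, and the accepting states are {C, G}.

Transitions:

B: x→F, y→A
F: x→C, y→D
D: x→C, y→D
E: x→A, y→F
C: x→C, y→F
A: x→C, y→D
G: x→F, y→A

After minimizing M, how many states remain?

States {E,G} cannot be reached from the start state, so discard them.
Initial partition by acceptance: {C} | {A,B,D,F}.
Split {A,B,D,F} by δ(·,x) → {A,D,F} and {B}.
Stable partition: {C} | {A,D,F} | {B} — 3 equivalence classes.

3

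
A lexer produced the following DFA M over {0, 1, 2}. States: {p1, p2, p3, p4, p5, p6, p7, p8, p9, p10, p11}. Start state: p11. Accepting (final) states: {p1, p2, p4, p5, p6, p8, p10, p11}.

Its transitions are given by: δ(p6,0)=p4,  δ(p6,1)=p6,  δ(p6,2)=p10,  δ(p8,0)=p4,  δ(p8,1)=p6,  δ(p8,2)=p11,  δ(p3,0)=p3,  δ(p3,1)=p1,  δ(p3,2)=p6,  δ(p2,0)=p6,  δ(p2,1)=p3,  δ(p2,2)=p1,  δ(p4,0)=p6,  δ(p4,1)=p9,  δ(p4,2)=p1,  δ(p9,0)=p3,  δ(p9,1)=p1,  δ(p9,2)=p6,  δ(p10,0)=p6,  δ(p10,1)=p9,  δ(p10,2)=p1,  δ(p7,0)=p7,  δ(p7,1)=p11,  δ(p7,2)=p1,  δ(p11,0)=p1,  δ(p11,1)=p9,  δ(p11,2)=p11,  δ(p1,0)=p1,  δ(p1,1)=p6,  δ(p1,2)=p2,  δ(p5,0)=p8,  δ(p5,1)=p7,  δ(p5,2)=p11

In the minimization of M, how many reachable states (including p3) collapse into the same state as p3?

States {p5,p7,p8} cannot be reached from the start state, so discard them.
Start with accepting vs non-accepting: {p1,p2,p4,p6,p10,p11} | {p3,p9}.
Split {p1,p2,p4,p6,p10,p11} by δ(·,1) → {p2,p4,p10,p11} and {p1,p6}.
On input 2, block {p2,p4,p10,p11} splits into {p2,p4,p10} and {p11}.
On input 0, block {p1,p6} splits into {p1} and {p6}.
Stable partition: {p2,p4,p10} | {p3,p9} | {p1} | {p11} | {p6} — 5 equivalence classes.
The equivalence class containing p3 is {p3,p9}, of size 2.

2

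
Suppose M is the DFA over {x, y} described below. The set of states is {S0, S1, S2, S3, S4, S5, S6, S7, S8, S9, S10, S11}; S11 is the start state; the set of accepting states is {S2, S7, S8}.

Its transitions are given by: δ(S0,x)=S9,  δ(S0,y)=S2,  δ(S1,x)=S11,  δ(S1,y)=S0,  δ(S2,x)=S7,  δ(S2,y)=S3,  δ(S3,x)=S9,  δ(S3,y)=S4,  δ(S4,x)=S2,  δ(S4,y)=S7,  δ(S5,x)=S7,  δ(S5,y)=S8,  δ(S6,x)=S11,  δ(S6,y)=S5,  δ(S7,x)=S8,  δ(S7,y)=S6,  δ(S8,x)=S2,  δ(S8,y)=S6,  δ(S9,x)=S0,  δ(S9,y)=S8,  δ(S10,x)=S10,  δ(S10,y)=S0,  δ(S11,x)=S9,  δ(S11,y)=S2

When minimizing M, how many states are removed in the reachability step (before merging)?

Starting at S11 and following transitions, the reachable set is {S0, S2, S3, S4, S5, S6, S7, S8, S9, S11}. That leaves S1, S10 unreachable — 2 in total.

2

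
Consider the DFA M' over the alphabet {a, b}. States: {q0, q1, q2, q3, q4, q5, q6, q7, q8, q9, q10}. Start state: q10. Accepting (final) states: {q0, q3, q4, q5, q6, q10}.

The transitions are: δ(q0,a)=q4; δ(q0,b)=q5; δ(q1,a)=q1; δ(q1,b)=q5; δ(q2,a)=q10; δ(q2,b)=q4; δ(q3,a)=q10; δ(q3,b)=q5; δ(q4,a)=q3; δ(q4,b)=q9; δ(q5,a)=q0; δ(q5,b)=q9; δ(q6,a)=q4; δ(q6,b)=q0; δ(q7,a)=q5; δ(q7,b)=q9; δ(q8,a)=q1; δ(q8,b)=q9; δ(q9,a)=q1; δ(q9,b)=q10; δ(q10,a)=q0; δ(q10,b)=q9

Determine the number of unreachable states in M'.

Starting at q10 and following transitions, the reachable set is {q0, q1, q3, q4, q5, q9, q10}. That leaves q2, q6, q7, q8 unreachable — 4 in total.

4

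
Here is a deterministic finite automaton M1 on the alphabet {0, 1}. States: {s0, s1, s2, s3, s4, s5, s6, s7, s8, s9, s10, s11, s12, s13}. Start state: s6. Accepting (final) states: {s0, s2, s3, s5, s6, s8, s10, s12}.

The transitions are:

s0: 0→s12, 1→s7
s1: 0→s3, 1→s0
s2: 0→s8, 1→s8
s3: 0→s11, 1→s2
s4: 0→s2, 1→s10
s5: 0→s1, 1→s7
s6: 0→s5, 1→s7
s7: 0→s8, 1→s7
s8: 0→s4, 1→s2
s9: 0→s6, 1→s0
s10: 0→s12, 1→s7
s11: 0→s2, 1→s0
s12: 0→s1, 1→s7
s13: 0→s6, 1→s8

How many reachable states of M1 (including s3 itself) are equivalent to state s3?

States {s9,s13} cannot be reached from the start state, so discard them.
P0 = {s0,s2,s3,s5,s6,s8,s10,s12} | {s1,s4,s7,s11}.
On input 0, block {s0,s2,s3,s5,s6,s8,s10,s12} splits into {s0,s2,s6,s10} and {s3,s5,s8,s12}.
Split {s0,s2,s6,s10} by δ(·,1) → {s0,s6,s10} and {s2}.
Refine {s1,s4,s7,s11} on symbol 0: members go to different blocks, giving {s1,s7} and {s4,s11}.
Refine {s1,s7} on symbol 1: members go to different blocks, giving {s1} and {s7}.
On input 0, block {s3,s5,s8,s12} splits into {s3,s8} and {s5,s12}.
Stable partition: {s0,s6,s10} | {s1} | {s3,s8} | {s2} | {s4,s11} | {s7} | {s5,s12} — 7 equivalence classes.
State s3 belongs to the block {s3,s8}, which has 2 states.

2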